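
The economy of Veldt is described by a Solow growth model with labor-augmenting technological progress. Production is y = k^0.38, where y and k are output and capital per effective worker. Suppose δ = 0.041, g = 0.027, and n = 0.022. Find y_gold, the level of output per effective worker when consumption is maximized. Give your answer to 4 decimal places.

y_gold ≈ 2.4177

Capital per effective worker breaks even when investment replaces (n + g + δ)·k; here n + g + δ = 0.09.
Maximizing c = f(k) − (n+g+δ)·k gives f'(k) = n+g+δ, i.e. 0.38·k^(0.38−1) = 0.09, so k_gold = (0.38/0.09)^(1/0.62) ≈ 10.2079.
Output: y_gold = k_gold^0.38 = 10.2079^0.38 ≈ 2.4177.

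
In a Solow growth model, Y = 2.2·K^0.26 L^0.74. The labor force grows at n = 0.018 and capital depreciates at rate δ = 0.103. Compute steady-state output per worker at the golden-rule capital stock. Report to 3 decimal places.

y_gold ≈ 3.797

Capital per worker breaks even when investment replaces (n + δ)·k; here n + δ = 0.121.
At the golden rule the marginal product of capital equals n+δ: 0.26·2.2·k^(0.26−1) = 0.121. Solving, k_gold = (0.26·2.2/0.121)^(1/0.74) ≈ 8.1590.
Output: y_gold = 2.2·k_gold^0.26 = 2.2·8.1590^0.26 ≈ 3.7971.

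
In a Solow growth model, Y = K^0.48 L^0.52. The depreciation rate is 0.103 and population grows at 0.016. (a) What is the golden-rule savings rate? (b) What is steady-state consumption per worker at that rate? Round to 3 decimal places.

The effective depreciation rate is n + δ = 0.016 + 0.103 = 0.119.
For Cobb-Douglas, s_gold equals capital's share: s_gold = 0.48.
Golden rule sets MPK = n+δ: 0.48·k^(0.48−1) = 0.119, so k_gold = (0.48/0.119)^(1/0.52) ≈ 14.6149.
y_gold = 14.6149^0.48 ≈ 3.6233; c_gold = (1−0.48)·y_gold ≈ 1.8841.

(a) s_gold = 0.480; (b) c_gold ≈ 1.884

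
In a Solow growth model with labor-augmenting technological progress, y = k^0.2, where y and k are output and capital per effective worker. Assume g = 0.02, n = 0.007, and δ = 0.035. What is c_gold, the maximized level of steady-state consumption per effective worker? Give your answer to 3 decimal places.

Capital per effective worker breaks even when investment replaces (n + g + δ)·k; here n + g + δ = 0.062.
Golden rule sets MPK = n+g+δ: 0.2·k^(0.2−1) = 0.062, so k_gold = (0.2/0.062)^(1/0.8) ≈ 4.3231.
y_gold = 4.3231^0.2 ≈ 1.3402.
c_gold = y_gold − (n+g+δ)·k_gold = 1.3402 − 0.062·4.3231 ≈ 1.0721.

c_gold ≈ 1.072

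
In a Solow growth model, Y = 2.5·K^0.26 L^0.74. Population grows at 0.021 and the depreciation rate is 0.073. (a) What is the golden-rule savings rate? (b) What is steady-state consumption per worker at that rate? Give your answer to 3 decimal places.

(a) s_gold = 0.260; (b) c_gold ≈ 3.649

Capital per worker breaks even when investment replaces (n + δ)·k; here n + δ = 0.094.
For Cobb-Douglas, s_gold equals capital's share: s_gold = 0.26.
Setting f'(k) = n+δ gives 0.26·2.5·k^(0.26−1) = 0.094, hence k_gold = (0.26·2.5/0.094)^(1/0.74) ≈ 13.6410.
y_gold = 2.5·13.6410^0.26 ≈ 4.9317; c_gold = (1−0.26)·y_gold ≈ 3.6495.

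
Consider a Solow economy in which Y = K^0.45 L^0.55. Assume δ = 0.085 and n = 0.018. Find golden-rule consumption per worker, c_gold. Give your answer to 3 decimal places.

c_gold ≈ 1.838

Capital per worker breaks even when investment replaces (n + δ)·k; here n + δ = 0.103.
Golden rule sets MPK = n+δ: 0.45·k^(0.45−1) = 0.103, so k_gold = (0.45/0.103)^(1/0.55) ≈ 14.5989.
y_gold = 14.5989^0.45 ≈ 3.3415.
c_gold = y_gold − (n+δ)·k_gold = 3.3415 − 0.103·14.5989 ≈ 1.8378.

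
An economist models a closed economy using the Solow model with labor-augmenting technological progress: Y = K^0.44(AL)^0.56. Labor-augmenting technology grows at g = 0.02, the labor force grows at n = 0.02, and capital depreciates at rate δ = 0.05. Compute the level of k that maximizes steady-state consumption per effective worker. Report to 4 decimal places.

The effective depreciation rate is n + g + δ = 0.02 + 0.02 + 0.05 = 0.09.
Maximizing c = f(k) − (n+g+δ)·k gives f'(k) = n+g+δ, i.e. 0.44·k^(0.44−1) = 0.09, so k_gold = (0.44/0.09)^(1/0.56) ≈ 17.0111.

k_gold ≈ 17.0111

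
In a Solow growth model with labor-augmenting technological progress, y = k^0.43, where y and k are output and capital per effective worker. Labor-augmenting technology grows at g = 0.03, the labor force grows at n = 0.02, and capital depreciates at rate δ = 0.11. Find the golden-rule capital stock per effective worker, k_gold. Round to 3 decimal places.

Break-even investment rate: n + g + δ = 0.02 + 0.03 + 0.11 = 0.16.
At the golden rule the marginal product of capital equals n+g+δ: 0.43·k^(0.43−1) = 0.16. Solving, k_gold = (0.43/0.16)^(1/0.57) ≈ 5.6656.

k_gold ≈ 5.666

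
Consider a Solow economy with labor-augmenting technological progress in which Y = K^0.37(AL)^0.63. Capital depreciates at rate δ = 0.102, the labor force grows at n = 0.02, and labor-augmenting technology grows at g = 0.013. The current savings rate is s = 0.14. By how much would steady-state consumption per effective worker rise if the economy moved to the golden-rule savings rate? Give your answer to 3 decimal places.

Δc ≈ 0.260

The effective depreciation rate is n + g + δ = 0.02 + 0.013 + 0.102 = 0.135.
Current steady state (s = 0.14): k* = (0.14/0.135)^(1/0.63) ≈ 1.0594, y* = 1.0594^0.37 ≈ 1.0216, c* = (1−0.14)·1.0216 ≈ 0.8786.
At the golden rule the marginal product of capital equals n+g+δ: 0.37·k^(0.37−1) = 0.135. Solving, k_gold = (0.37/0.135)^(1/0.63) ≈ 4.9548.
y_gold = 4.9548^0.37 ≈ 1.8078, c_gold = y_gold − 0.135·k_gold ≈ 1.1389.
Gain: Δc = 1.1389 − 0.8786 ≈ 0.2604.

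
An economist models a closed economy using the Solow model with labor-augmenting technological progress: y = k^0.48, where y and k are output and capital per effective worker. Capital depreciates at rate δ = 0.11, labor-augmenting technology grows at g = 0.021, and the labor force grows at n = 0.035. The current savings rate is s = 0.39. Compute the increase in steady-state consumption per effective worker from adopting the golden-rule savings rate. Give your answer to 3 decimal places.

Δc ≈ 0.044

n + g + δ = 0.035 + 0.021 + 0.11 = 0.166.
Current steady state (s = 0.39): k* = (0.39/0.166)^(1/0.52) ≈ 5.1687, y* = 5.1687^0.48 ≈ 2.2000, c* = (1−0.39)·2.2000 ≈ 1.3420.
Golden rule sets MPK = n+g+δ: 0.48·k^(0.48−1) = 0.166, so k_gold = (0.48/0.166)^(1/0.52) ≈ 7.7054.
y_gold = 7.7054^0.48 ≈ 2.6648, c_gold = y_gold − 0.166·k_gold ≈ 1.3857.
Gain: Δc = 1.3857 − 1.3420 ≈ 0.0437.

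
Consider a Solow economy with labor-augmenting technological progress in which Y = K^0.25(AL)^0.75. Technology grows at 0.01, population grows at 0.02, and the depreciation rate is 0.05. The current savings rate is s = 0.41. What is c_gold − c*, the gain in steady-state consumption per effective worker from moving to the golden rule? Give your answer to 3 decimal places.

Δc ≈ 0.079

n + g + δ = 0.02 + 0.01 + 0.05 = 0.08.
Current steady state (s = 0.41): k* = (0.41/0.08)^(1/0.75) ≈ 8.8361, y* = 8.8361^0.25 ≈ 1.7241, c* = (1−0.41)·1.7241 ≈ 1.0172.
Golden rule sets MPK = n+g+δ: 0.25·k^(0.25−1) = 0.08, so k_gold = (0.25/0.08)^(1/0.75) ≈ 4.5688.
y_gold = 4.5688^0.25 ≈ 1.4620, c_gold = y_gold − 0.08·k_gold ≈ 1.0965.
Gain: Δc = 1.0965 − 1.0172 ≈ 0.0793.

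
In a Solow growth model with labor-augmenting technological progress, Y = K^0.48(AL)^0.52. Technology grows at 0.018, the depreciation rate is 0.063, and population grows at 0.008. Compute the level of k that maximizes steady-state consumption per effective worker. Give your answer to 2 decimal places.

k_gold ≈ 25.55

Break-even investment rate: n + g + δ = 0.008 + 0.018 + 0.063 = 0.089.
At the golden rule the marginal product of capital equals n+g+δ: 0.48·k^(0.48−1) = 0.089. Solving, k_gold = (0.48/0.089)^(1/0.52) ≈ 25.5509.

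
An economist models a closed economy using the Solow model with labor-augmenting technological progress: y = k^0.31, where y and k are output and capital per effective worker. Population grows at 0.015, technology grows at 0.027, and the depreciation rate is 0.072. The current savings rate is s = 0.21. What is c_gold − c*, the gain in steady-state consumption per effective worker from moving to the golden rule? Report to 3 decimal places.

Δc ≈ 0.042

n + g + δ = 0.015 + 0.027 + 0.072 = 0.114.
Current steady state (s = 0.21): k* = (0.21/0.114)^(1/0.69) ≈ 2.4239, y* = 2.4239^0.31 ≈ 1.3158, c* = (1−0.21)·1.3158 ≈ 1.0395.
Golden rule sets MPK = n+g+δ: 0.31·k^(0.31−1) = 0.114, so k_gold = (0.31/0.114)^(1/0.69) ≈ 4.2623.
y_gold = 4.2623^0.31 ≈ 1.5674, c_gold = y_gold − 0.114·k_gold ≈ 1.0815.
Gain: Δc = 1.0815 − 1.0395 ≈ 0.0420.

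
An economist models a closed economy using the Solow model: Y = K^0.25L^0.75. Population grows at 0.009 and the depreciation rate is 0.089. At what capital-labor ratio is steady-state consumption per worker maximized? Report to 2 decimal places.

k_gold ≈ 3.49

n + δ = 0.009 + 0.089 = 0.098.
At the golden rule the marginal product of capital equals n+δ: 0.25·k^(0.25−1) = 0.098. Solving, k_gold = (0.25/0.098)^(1/0.75) ≈ 3.4857.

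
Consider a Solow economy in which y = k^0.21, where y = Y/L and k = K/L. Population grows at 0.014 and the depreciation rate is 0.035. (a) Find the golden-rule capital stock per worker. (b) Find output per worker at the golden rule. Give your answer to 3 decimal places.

Break-even investment rate: n + δ = 0.014 + 0.035 = 0.049.
Maximizing c = f(k) − (n+δ)·k gives f'(k) = n+δ, i.e. 0.21·k^(0.21−1) = 0.049, so k_gold = (0.21/0.049)^(1/0.79) ≈ 6.3100.
y_gold = 6.3100^0.21 ≈ 1.4723.

(a) k_gold ≈ 6.310; (b) y_gold ≈ 1.472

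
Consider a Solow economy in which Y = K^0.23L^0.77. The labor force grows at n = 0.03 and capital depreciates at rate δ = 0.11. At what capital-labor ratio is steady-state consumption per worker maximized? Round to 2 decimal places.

k_gold ≈ 1.91

Break-even investment rate: n + δ = 0.03 + 0.11 = 0.14.
At the golden rule the marginal product of capital equals n+δ: 0.23·k^(0.23−1) = 0.14. Solving, k_gold = (0.23/0.14)^(1/0.77) ≈ 1.9055.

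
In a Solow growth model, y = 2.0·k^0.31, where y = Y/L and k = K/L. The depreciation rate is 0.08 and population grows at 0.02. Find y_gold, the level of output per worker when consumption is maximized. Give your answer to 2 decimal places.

Break-even investment rate: n + δ = 0.02 + 0.08 = 0.1.
Golden rule sets MPK = n+δ: 0.31·2.0·k^(0.31−1) = 0.1, so k_gold = (0.31·2.0/0.1)^(1/0.69) ≈ 14.0732.
Output: y_gold = 2.0·k_gold^0.31 = 2.0·14.0732^0.31 ≈ 4.5398.

y_gold ≈ 4.54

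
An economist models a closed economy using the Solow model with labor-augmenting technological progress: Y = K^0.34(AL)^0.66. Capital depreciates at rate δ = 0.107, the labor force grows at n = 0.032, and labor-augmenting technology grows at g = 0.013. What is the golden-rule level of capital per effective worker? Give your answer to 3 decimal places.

Break-even investment rate: n + g + δ = 0.032 + 0.013 + 0.107 = 0.152.
Setting f'(k) = n+g+δ gives 0.34·k^(0.34−1) = 0.152, hence k_gold = (0.34/0.152)^(1/0.66) ≈ 3.3865.

k_gold ≈ 3.386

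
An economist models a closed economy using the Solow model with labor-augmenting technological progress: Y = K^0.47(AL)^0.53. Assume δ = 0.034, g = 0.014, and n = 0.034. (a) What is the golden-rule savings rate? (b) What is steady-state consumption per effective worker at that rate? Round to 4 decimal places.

Capital per effective worker breaks even when investment replaces (n + g + δ)·k; here n + g + δ = 0.082.
For Cobb-Douglas, s_gold equals capital's share: s_gold = 0.47.
Setting f'(k) = n+g+δ gives 0.47·k^(0.47−1) = 0.082, hence k_gold = (0.47/0.082)^(1/0.53) ≈ 26.9603.
y_gold = 26.9603^0.47 ≈ 4.7037; c_gold = (1−0.47)·y_gold ≈ 2.4930.

(a) s_gold = 0.4700; (b) c_gold ≈ 2.4930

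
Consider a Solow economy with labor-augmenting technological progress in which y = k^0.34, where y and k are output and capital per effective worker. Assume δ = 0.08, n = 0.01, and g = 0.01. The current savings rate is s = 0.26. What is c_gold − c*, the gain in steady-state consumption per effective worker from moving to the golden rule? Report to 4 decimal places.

Δc ≈ 0.0291

The effective depreciation rate is n + g + δ = 0.01 + 0.01 + 0.08 = 0.1.
Current steady state (s = 0.26): k* = (0.26/0.1)^(1/0.66) ≈ 4.2535, y* = 4.2535^0.34 ≈ 1.6360, c* = (1−0.26)·1.6360 ≈ 1.2106.
Setting f'(k) = n+g+δ gives 0.34·k^(0.34−1) = 0.1, hence k_gold = (0.34/0.1)^(1/0.66) ≈ 6.3866.
y_gold = 6.3866^0.34 ≈ 1.8784, c_gold = y_gold − 0.1·k_gold ≈ 1.2398.
Gain: Δc = 1.2398 − 1.2106 ≈ 0.0291.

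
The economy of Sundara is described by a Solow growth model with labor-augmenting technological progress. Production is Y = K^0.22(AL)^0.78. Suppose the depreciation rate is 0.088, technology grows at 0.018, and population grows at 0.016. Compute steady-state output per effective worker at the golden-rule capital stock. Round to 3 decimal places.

The effective depreciation rate is n + g + δ = 0.016 + 0.018 + 0.088 = 0.122.
Setting f'(k) = n+g+δ gives 0.22·k^(0.22−1) = 0.122, hence k_gold = (0.22/0.122)^(1/0.78) ≈ 2.1295.
Output: y_gold = k_gold^0.22 = 2.1295^0.22 ≈ 1.1809.

y_gold ≈ 1.181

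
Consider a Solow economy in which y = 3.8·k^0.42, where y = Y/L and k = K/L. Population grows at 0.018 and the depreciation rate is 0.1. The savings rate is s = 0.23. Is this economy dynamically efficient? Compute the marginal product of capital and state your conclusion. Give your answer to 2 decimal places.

n + δ = 0.018 + 0.1 = 0.118.
Steady-state k*: s·A·k^0.42 = 0.118·k gives k* = (0.23·3.8/0.118)^(1/0.58) ≈ 31.5763.
MPK = 0.42·3.8·31.5763^(-0.58) ≈ 0.2155.
MPK > n+δ = 0.118, so the economy is dynamically efficient (under-saving).

dynamically efficient; MPK ≈ 0.22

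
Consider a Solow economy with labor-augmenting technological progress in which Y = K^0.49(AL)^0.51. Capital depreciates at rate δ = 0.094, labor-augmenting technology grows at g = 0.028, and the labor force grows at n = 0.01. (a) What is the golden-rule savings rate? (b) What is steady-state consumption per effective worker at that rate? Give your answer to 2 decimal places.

Break-even investment rate: n + g + δ = 0.01 + 0.028 + 0.094 = 0.132.
For Cobb-Douglas, s_gold equals capital's share: s_gold = 0.49.
At the golden rule the marginal product of capital equals n+g+δ: 0.49·k^(0.49−1) = 0.132. Solving, k_gold = (0.49/0.132)^(1/0.51) ≈ 13.0890.
y_gold = 13.0890^0.49 ≈ 3.5260; c_gold = (1−0.49)·y_gold ≈ 1.7983.

(a) s_gold = 0.49; (b) c_gold ≈ 1.80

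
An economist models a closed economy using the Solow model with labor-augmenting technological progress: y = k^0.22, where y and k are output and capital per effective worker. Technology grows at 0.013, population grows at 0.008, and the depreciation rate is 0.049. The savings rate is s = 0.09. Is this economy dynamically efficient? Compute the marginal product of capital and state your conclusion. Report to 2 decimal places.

n + g + δ = 0.008 + 0.013 + 0.049 = 0.07.
Steady-state k*: s·k^0.22 = 0.07·k gives k* = (0.09/0.07)^(1/0.78) ≈ 1.3802.
MPK = 0.22·1.3802^(-0.78) ≈ 0.1711.
MPK > n+g+δ = 0.07, so the economy is dynamically efficient (under-saving).

dynamically efficient; MPK ≈ 0.17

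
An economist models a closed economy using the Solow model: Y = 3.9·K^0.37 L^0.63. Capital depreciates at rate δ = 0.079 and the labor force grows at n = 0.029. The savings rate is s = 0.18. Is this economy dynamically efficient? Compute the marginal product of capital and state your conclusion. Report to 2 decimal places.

dynamically efficient; MPK ≈ 0.22

The effective depreciation rate is n + δ = 0.029 + 0.079 = 0.108.
Steady-state k*: s·A·k^0.37 = 0.108·k gives k* = (0.18·3.9/0.108)^(1/0.63) ≈ 19.5137.
MPK = 0.37·3.9·19.5137^(-0.63) ≈ 0.2220.
MPK > n+δ = 0.108, so the economy is dynamically efficient (under-saving).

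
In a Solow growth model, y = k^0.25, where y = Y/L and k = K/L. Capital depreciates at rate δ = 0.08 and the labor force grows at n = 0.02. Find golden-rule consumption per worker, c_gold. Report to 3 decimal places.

The effective depreciation rate is n + δ = 0.02 + 0.08 = 0.1.
Setting f'(k) = n+δ gives 0.25·k^(0.25−1) = 0.1, hence k_gold = (0.25/0.1)^(1/0.75) ≈ 3.3930.
y_gold = 3.3930^0.25 ≈ 1.3572.
c_gold = y_gold − (n+δ)·k_gold = 1.3572 − 0.1·3.3930 ≈ 1.0179.

c_gold ≈ 1.018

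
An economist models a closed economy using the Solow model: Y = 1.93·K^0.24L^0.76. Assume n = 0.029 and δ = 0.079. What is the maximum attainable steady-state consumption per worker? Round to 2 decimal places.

c_gold ≈ 2.32

Capital per worker breaks even when investment replaces (n + δ)·k; here n + δ = 0.108.
Golden rule sets MPK = n+δ: 0.24·1.93·k^(0.24−1) = 0.108, so k_gold = (0.24·1.93/0.108)^(1/0.76) ≈ 6.7925.
y_gold = 1.93·6.7925^0.24 ≈ 3.0566.
c_gold = y_gold − (n+δ)·k_gold = 3.0566 − 0.108·6.7925 ≈ 2.3231.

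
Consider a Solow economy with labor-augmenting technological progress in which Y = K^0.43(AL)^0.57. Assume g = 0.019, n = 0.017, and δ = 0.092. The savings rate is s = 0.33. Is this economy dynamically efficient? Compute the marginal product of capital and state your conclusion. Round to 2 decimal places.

dynamically efficient; MPK ≈ 0.17

The effective depreciation rate is n + g + δ = 0.017 + 0.019 + 0.092 = 0.128.
Steady-state k*: s·k^0.43 = 0.128·k gives k* = (0.33/0.128)^(1/0.57) ≈ 5.2673.
MPK = 0.43·5.2673^(-0.57) ≈ 0.1668.
MPK > n+g+δ = 0.128, so the economy is dynamically efficient (under-saving).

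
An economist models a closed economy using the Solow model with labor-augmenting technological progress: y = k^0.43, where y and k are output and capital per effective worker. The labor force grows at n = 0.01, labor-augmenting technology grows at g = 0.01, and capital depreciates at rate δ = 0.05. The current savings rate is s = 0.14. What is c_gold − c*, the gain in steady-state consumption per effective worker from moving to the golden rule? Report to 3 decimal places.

Δc ≈ 0.791

The effective depreciation rate is n + g + δ = 0.01 + 0.01 + 0.05 = 0.07.
Current steady state (s = 0.14): k* = (0.14/0.07)^(1/0.57) ≈ 3.3738, y* = 3.3738^0.43 ≈ 1.6869, c* = (1−0.14)·1.6869 ≈ 1.4507.
Setting f'(k) = n+g+δ gives 0.43·k^(0.43−1) = 0.07, hence k_gold = (0.43/0.07)^(1/0.57) ≈ 24.1605.
y_gold = 24.1605^0.43 ≈ 3.9331, c_gold = y_gold − 0.07·k_gold ≈ 2.2419.
Gain: Δc = 2.2419 − 1.4507 ≈ 0.7911.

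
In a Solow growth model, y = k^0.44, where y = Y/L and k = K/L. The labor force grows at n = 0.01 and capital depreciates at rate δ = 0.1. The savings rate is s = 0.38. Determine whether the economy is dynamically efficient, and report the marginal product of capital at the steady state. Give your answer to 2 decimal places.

dynamically efficient; MPK ≈ 0.13

Break-even investment rate: n + δ = 0.01 + 0.1 = 0.11.
Steady-state k*: s·k^0.44 = 0.11·k gives k* = (0.38/0.11)^(1/0.56) ≈ 9.1498.
MPK = 0.44·9.1498^(-0.56) ≈ 0.1274.
MPK > n+δ = 0.11, so the economy is dynamically efficient (under-saving).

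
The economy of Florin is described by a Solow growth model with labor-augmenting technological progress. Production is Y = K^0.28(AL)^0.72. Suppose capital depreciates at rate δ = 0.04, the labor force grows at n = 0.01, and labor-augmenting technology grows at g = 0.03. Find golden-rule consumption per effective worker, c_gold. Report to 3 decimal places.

c_gold ≈ 1.172

Break-even investment rate: n + g + δ = 0.01 + 0.03 + 0.04 = 0.08.
Golden rule sets MPK = n+g+δ: 0.28·k^(0.28−1) = 0.08, so k_gold = (0.28/0.08)^(1/0.72) ≈ 5.6971.
y_gold = 5.6971^0.28 ≈ 1.6277.
c_gold = y_gold − (n+g+δ)·k_gold = 1.6277 − 0.08·5.6971 ≈ 1.1720.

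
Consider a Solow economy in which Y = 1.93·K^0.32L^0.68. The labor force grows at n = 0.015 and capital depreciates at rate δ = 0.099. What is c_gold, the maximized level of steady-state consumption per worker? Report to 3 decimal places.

c_gold ≈ 2.907

Break-even investment rate: n + δ = 0.015 + 0.099 = 0.114.
Maximizing c = f(k) − (n+δ)·k gives f'(k) = n+δ, i.e. 0.32·1.93·k^(0.32−1) = 0.114, so k_gold = (0.32·1.93/0.114)^(1/0.68) ≈ 11.9983.
y_gold = 1.93·11.9983^0.32 ≈ 4.2744.
c_gold = y_gold − (n+δ)·k_gold = 4.2744 − 0.114·11.9983 ≈ 2.9066.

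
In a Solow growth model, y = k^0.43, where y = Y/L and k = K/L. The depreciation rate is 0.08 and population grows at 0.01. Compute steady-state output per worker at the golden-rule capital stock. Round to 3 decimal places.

Capital per worker breaks even when investment replaces (n + δ)·k; here n + δ = 0.09.
At the golden rule the marginal product of capital equals n+δ: 0.43·k^(0.43−1) = 0.09. Solving, k_gold = (0.43/0.09)^(1/0.57) ≈ 15.5462.
Output: y_gold = k_gold^0.43 = 15.5462^0.43 ≈ 3.2539.

y_gold ≈ 3.254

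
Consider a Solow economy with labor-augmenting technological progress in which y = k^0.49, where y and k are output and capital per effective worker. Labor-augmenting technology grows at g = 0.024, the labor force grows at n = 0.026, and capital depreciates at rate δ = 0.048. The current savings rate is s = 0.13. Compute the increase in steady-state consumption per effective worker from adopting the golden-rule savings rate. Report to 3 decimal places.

Break-even investment rate: n + g + δ = 0.026 + 0.024 + 0.048 = 0.098.
Current steady state (s = 0.13): k* = (0.13/0.098)^(1/0.51) ≈ 1.7403, y* = 1.7403^0.49 ≈ 1.3119, c* = (1−0.13)·1.3119 ≈ 1.1414.
Setting f'(k) = n+g+δ gives 0.49·k^(0.49−1) = 0.098, hence k_gold = (0.49/0.098)^(1/0.51) ≈ 23.4709.
y_gold = 23.4709^0.49 ≈ 4.6942, c_gold = y_gold − 0.098·k_gold ≈ 2.3940.
Gain: Δc = 2.3940 − 1.1414 ≈ 1.2527.

Δc ≈ 1.253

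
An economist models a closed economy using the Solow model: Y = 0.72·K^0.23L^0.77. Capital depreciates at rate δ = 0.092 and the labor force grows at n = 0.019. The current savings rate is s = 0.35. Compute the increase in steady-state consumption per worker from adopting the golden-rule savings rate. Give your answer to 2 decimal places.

The effective depreciation rate is n + δ = 0.019 + 0.092 = 0.111.
Current steady state (s = 0.35): k* = (0.35·0.72/0.111)^(1/0.77) ≈ 2.9003, y* = 0.72·2.9003^0.23 ≈ 0.9198, c* = (1−0.35)·0.9198 ≈ 0.5979.
Golden rule sets MPK = n+δ: 0.23·0.72·k^(0.23−1) = 0.111, so k_gold = (0.23·0.72/0.111)^(1/0.77) ≈ 1.6813.
y_gold = 0.72·1.6813^0.23 ≈ 0.8114, c_gold = y_gold − 0.111·k_gold ≈ 0.6248.
Gain: Δc = 0.6248 − 0.5979 ≈ 0.0269.

Δc ≈ 0.03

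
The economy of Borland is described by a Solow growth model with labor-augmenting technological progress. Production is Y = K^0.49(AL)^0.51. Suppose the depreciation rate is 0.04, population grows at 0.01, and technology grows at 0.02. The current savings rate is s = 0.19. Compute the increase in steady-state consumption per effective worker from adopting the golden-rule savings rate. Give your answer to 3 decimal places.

Capital per effective worker breaks even when investment replaces (n + g + δ)·k; here n + g + δ = 0.07.
Current steady state (s = 0.19): k* = (0.19/0.07)^(1/0.51) ≈ 7.0844, y* = 7.0844^0.49 ≈ 2.6101, c* = (1−0.19)·2.6101 ≈ 2.1141.
Maximizing c = f(k) − (n+g+δ)·k gives f'(k) = n+g+δ, i.e. 0.49·k^(0.49−1) = 0.07, so k_gold = (0.49/0.07)^(1/0.51) ≈ 45.3999.
y_gold = 45.3999^0.49 ≈ 6.4857, c_gold = y_gold − 0.07·k_gold ≈ 3.3077.
Gain: Δc = 3.3077 − 2.1141 ≈ 1.1936.

Δc ≈ 1.194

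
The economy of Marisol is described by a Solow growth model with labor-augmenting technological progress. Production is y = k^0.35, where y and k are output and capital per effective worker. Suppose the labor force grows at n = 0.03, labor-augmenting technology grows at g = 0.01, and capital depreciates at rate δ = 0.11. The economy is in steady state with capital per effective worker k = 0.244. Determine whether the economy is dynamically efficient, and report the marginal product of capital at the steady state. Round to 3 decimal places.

dynamically efficient; MPK ≈ 0.876

Break-even investment rate: n + g + δ = 0.03 + 0.01 + 0.11 = 0.15.
MPK = 0.35·k^(0.35−1) = 0.35·0.244^(-0.65) ≈ 0.8755.
MPK > 0.15, so the economy is dynamically efficient (under-saving).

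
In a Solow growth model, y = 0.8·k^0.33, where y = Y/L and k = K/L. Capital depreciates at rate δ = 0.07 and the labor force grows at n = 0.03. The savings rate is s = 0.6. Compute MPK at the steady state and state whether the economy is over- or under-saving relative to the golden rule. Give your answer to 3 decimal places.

over-saving; MPK ≈ 0.055

Capital per worker breaks even when investment replaces (n + δ)·k; here n + δ = 0.1.
Steady-state k*: s·A·k^0.33 = 0.1·k gives k* = (0.6·0.8/0.1)^(1/0.67) ≈ 10.3939.
MPK = 0.33·0.8·10.3939^(-0.67) ≈ 0.0550.
MPK < n+δ = 0.1, so the economy is dynamically inefficient (over-saving).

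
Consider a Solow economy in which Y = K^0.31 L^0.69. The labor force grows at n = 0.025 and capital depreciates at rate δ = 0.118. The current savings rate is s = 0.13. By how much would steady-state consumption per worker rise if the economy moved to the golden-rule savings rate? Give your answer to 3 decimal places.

Δc ≈ 0.143

The effective depreciation rate is n + δ = 0.025 + 0.118 = 0.143.
Current steady state (s = 0.13): k* = (0.13/0.143)^(1/0.69) ≈ 0.8710, y* = 0.8710^0.31 ≈ 0.9581, c* = (1−0.13)·0.9581 ≈ 0.8335.
Golden rule sets MPK = n+δ: 0.31·k^(0.31−1) = 0.143, so k_gold = (0.31/0.143)^(1/0.69) ≈ 3.0690.
y_gold = 3.0690^0.31 ≈ 1.4157, c_gold = y_gold − 0.143·k_gold ≈ 0.9768.
Gain: Δc = 0.9768 − 0.8335 ≈ 0.1433.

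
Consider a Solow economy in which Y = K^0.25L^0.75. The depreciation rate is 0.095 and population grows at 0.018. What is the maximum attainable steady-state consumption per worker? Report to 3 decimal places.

n + δ = 0.018 + 0.095 = 0.113.
Maximizing c = f(k) − (n+δ)·k gives f'(k) = n+δ, i.e. 0.25·k^(0.25−1) = 0.113, so k_gold = (0.25/0.113)^(1/0.75) ≈ 2.8828.
y_gold = 2.8828^0.25 ≈ 1.3030.
c_gold = y_gold − (n+δ)·k_gold = 1.3030 − 0.113·2.8828 ≈ 0.9773.

c_gold ≈ 0.977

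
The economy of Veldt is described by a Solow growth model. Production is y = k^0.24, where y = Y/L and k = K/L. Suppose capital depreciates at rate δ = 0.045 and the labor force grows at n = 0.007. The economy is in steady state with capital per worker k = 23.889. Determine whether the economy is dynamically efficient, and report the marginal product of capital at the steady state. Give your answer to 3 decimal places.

Capital per worker breaks even when investment replaces (n + δ)·k; here n + δ = 0.052.
MPK = 0.24·k^(0.24−1) = 0.24·23.889^(-0.76) ≈ 0.0215.
MPK < 0.052, so the economy is dynamically inefficient (over-saving).

dynamically inefficient; MPK ≈ 0.022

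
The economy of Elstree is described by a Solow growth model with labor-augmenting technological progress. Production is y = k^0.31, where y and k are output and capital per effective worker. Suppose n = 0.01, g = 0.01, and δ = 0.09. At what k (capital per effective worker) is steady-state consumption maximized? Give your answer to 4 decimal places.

n + g + δ = 0.01 + 0.01 + 0.09 = 0.11.
Setting f'(k) = n+g+δ gives 0.31·k^(0.31−1) = 0.11, hence k_gold = (0.31/0.11)^(1/0.69) ≈ 4.4888.

k_gold ≈ 4.4888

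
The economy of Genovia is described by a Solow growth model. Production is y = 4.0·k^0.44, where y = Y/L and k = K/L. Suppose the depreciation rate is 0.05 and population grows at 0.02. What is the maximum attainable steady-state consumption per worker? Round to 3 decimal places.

n + δ = 0.02 + 0.05 = 0.07.
Maximizing c = f(k) − (n+δ)·k gives f'(k) = n+δ, i.e. 0.44·4.0·k^(0.44−1) = 0.07, so k_gold = (0.44·4.0/0.07)^(1/0.56) ≈ 316.7673.
y_gold = 4.0·316.7673^0.44 ≈ 50.3948.
c_gold = y_gold − (n+δ)·k_gold = 50.3948 − 0.07·316.7673 ≈ 28.2211.

c_gold ≈ 28.221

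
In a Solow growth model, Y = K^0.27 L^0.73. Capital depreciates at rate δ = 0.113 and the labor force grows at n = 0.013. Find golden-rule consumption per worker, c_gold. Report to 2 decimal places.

The effective depreciation rate is n + δ = 0.013 + 0.113 = 0.126.
Maximizing c = f(k) − (n+δ)·k gives f'(k) = n+δ, i.e. 0.27·k^(0.27−1) = 0.126, so k_gold = (0.27/0.126)^(1/0.73) ≈ 2.8406.
y_gold = 2.8406^0.27 ≈ 1.3256.
c_gold = y_gold − (n+δ)·k_gold = 1.3256 − 0.126·2.8406 ≈ 0.9677.

c_gold ≈ 0.97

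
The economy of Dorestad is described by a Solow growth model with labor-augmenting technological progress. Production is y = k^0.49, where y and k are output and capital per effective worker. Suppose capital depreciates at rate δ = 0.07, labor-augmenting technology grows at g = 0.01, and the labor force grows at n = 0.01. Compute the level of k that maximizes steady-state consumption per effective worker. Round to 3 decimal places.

k_gold ≈ 27.736

Break-even investment rate: n + g + δ = 0.01 + 0.01 + 0.07 = 0.09.
At the golden rule the marginal product of capital equals n+g+δ: 0.49·k^(0.49−1) = 0.09. Solving, k_gold = (0.49/0.09)^(1/0.51) ≈ 27.7362.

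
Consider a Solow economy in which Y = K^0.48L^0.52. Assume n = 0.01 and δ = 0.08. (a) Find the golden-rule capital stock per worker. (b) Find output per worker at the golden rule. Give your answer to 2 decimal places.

(a) k_gold ≈ 25.01; (b) y_gold ≈ 4.69

n + δ = 0.01 + 0.08 = 0.09.
At the golden rule the marginal product of capital equals n+δ: 0.48·k^(0.48−1) = 0.09. Solving, k_gold = (0.48/0.09)^(1/0.52) ≈ 25.0077.
y_gold = 25.0077^0.48 ≈ 4.6890.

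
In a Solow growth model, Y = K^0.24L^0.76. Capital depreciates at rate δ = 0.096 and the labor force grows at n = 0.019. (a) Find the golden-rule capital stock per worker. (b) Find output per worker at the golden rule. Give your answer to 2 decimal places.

(a) k_gold ≈ 2.63; (b) y_gold ≈ 1.26

n + δ = 0.019 + 0.096 = 0.115.
Golden rule sets MPK = n+δ: 0.24·k^(0.24−1) = 0.115, so k_gold = (0.24/0.115)^(1/0.76) ≈ 2.6328.
y_gold = 2.6328^0.24 ≈ 1.2615.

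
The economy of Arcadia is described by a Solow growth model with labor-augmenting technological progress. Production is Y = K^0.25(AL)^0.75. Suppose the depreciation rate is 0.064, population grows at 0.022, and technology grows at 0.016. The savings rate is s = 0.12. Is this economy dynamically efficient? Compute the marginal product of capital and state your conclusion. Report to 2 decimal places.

The effective depreciation rate is n + g + δ = 0.022 + 0.016 + 0.064 = 0.102.
Steady-state k*: s·k^0.25 = 0.102·k gives k* = (0.12/0.102)^(1/0.75) ≈ 1.2420.
MPK = 0.25·1.2420^(-0.75) ≈ 0.2125.
MPK > n+g+δ = 0.102, so the economy is dynamically efficient (under-saving).

dynamically efficient; MPK ≈ 0.21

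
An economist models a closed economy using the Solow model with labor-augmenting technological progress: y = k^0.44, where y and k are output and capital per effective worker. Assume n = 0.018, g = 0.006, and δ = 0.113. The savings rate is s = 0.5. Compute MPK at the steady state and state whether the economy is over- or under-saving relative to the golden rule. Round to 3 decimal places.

Capital per effective worker breaks even when investment replaces (n + g + δ)·k; here n + g + δ = 0.137.
Steady-state k*: s·k^0.44 = 0.137·k gives k* = (0.5/0.137)^(1/0.56) ≈ 10.0929.
MPK = 0.44·10.0929^(-0.56) ≈ 0.1206.
MPK < n+g+δ = 0.137, so the economy is dynamically inefficient (over-saving).

over-saving; MPK ≈ 0.121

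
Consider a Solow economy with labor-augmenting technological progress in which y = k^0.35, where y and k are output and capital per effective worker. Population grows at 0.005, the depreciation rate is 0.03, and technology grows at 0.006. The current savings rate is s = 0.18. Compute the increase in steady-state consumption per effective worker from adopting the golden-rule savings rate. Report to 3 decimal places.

Δc ≈ 0.244

n + g + δ = 0.005 + 0.006 + 0.03 = 0.041.
Current steady state (s = 0.18): k* = (0.18/0.041)^(1/0.65) ≈ 9.7374, y* = 9.7374^0.35 ≈ 2.2180, c* = (1−0.18)·2.2180 ≈ 1.8187.
Setting f'(k) = n+g+δ gives 0.35·k^(0.35−1) = 0.041, hence k_gold = (0.35/0.041)^(1/0.65) ≈ 27.0860.
y_gold = 27.0860^0.35 ≈ 3.1729, c_gold = y_gold − 0.041·k_gold ≈ 2.0624.
Gain: Δc = 2.0624 − 1.8187 ≈ 0.2437.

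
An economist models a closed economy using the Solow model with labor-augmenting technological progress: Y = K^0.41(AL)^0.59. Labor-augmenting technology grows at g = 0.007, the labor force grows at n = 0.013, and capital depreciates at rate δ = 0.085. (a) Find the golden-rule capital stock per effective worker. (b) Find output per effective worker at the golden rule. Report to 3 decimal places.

(a) k_gold ≈ 10.062; (b) y_gold ≈ 2.577

Capital per effective worker breaks even when investment replaces (n + g + δ)·k; here n + g + δ = 0.105.
Setting f'(k) = n+g+δ gives 0.41·k^(0.41−1) = 0.105, hence k_gold = (0.41/0.105)^(1/0.59) ≈ 10.0624.
y_gold = 10.0624^0.41 ≈ 2.5770.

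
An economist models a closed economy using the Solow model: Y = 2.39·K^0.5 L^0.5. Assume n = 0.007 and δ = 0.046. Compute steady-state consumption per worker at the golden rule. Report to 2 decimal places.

c_gold ≈ 26.94

Break-even investment rate: n + δ = 0.007 + 0.046 = 0.053.
Maximizing c = f(k) − (n+δ)·k gives f'(k) = n+δ, i.e. 0.5·2.39·k^(0.5−1) = 0.053, so k_gold = (0.5·2.39/0.053)^(1/0.5) ≈ 508.3749.
y_gold = 2.39·508.3749^0.5 ≈ 53.8877.
c_gold = y_gold − (n+δ)·k_gold = 53.8877 − 0.053·508.3749 ≈ 26.9439.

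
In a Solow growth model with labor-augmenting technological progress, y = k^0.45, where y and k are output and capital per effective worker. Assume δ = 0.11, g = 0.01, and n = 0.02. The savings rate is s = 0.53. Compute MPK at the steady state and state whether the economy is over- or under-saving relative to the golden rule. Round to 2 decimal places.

Capital per effective worker breaks even when investment replaces (n + g + δ)·k; here n + g + δ = 0.14.
Steady-state k*: s·k^0.45 = 0.14·k gives k* = (0.53/0.14)^(1/0.55) ≈ 11.2507.
MPK = 0.45·11.2507^(-0.55) ≈ 0.1189.
MPK < n+g+δ = 0.14, so the economy is dynamically inefficient (over-saving).

over-saving; MPK ≈ 0.12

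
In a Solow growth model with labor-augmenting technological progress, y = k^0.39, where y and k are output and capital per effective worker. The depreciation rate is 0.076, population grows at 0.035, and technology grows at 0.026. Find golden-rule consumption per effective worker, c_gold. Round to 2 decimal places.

Capital per effective worker breaks even when investment replaces (n + g + δ)·k; here n + g + δ = 0.137.
At the golden rule the marginal product of capital equals n+g+δ: 0.39·k^(0.39−1) = 0.137. Solving, k_gold = (0.39/0.137)^(1/0.61) ≈ 5.5568.
y_gold = 5.5568^0.39 ≈ 1.9520.
c_gold = y_gold − (n+g+δ)·k_gold = 1.9520 − 0.137·5.5568 ≈ 1.1907.

c_gold ≈ 1.19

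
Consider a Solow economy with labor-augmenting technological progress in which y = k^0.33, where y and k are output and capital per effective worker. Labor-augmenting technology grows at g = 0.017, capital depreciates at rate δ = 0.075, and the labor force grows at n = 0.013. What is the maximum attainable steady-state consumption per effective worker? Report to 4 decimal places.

c_gold ≈ 1.1777

Capital per effective worker breaks even when investment replaces (n + g + δ)·k; here n + g + δ = 0.105.
At the golden rule the marginal product of capital equals n+g+δ: 0.33·k^(0.33−1) = 0.105. Solving, k_gold = (0.33/0.105)^(1/0.67) ≈ 5.5243.
y_gold = 5.5243^0.33 ≈ 1.7577.
c_gold = y_gold − (n+g+δ)·k_gold = 1.7577 − 0.105·5.5243 ≈ 1.1777.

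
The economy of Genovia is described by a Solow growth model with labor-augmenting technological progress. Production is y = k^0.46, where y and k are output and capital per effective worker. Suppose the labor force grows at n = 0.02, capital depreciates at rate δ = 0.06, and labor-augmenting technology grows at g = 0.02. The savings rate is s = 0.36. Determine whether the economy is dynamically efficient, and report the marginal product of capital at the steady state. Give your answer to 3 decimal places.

dynamically efficient; MPK ≈ 0.128

The effective depreciation rate is n + g + δ = 0.02 + 0.02 + 0.06 = 0.1.
Steady-state k*: s·k^0.46 = 0.1·k gives k* = (0.36/0.1)^(1/0.54) ≈ 10.7199.
MPK = 0.46·10.7199^(-0.54) ≈ 0.1278.
MPK > n+g+δ = 0.1, so the economy is dynamically efficient (under-saving).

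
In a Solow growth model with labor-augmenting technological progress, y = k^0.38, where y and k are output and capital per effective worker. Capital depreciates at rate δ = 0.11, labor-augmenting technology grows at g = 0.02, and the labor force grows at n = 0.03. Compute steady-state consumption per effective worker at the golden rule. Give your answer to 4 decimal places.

Capital per effective worker breaks even when investment replaces (n + g + δ)·k; here n + g + δ = 0.16.
Golden rule sets MPK = n+g+δ: 0.38·k^(0.38−1) = 0.16, so k_gold = (0.38/0.16)^(1/0.62) ≈ 4.0356.
y_gold = 4.0356^0.38 ≈ 1.6992.
c_gold = y_gold − (n+g+δ)·k_gold = 1.6992 − 0.16·4.0356 ≈ 1.0535.

c_gold ≈ 1.0535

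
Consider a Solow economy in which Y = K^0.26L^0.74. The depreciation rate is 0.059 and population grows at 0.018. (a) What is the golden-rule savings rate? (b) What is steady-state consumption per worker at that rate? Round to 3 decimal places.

(a) s_gold = 0.260; (b) c_gold ≈ 1.135

Capital per worker breaks even when investment replaces (n + δ)·k; here n + δ = 0.077.
For Cobb-Douglas, s_gold equals capital's share: s_gold = 0.26.
Golden rule sets MPK = n+δ: 0.26·k^(0.26−1) = 0.077, so k_gold = (0.26/0.077)^(1/0.74) ≈ 5.1780.
y_gold = 5.1780^0.26 ≈ 1.5335; c_gold = (1−0.26)·y_gold ≈ 1.1348.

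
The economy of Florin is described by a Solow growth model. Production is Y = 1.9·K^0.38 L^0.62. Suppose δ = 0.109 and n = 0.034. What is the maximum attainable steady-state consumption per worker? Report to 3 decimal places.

Break-even investment rate: n + δ = 0.034 + 0.109 = 0.143.
At the golden rule the marginal product of capital equals n+δ: 0.38·1.9·k^(0.38−1) = 0.143. Solving, k_gold = (0.38·1.9/0.143)^(1/0.62) ≈ 13.6206.
y_gold = 1.9·13.6206^0.38 ≈ 5.1256.
c_gold = y_gold − (n+δ)·k_gold = 5.1256 − 0.143·13.6206 ≈ 3.1779.

c_gold ≈ 3.178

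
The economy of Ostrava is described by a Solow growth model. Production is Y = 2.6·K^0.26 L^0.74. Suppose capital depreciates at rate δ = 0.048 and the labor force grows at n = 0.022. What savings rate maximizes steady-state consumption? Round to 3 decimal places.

s_gold = 0.260

n + δ = 0.022 + 0.048 = 0.07.
At the golden rule MPK = n+δ, and in any Cobb-Douglas steady state s = (n+δ)·k/y = MPK·k/y = capital's share 0.26.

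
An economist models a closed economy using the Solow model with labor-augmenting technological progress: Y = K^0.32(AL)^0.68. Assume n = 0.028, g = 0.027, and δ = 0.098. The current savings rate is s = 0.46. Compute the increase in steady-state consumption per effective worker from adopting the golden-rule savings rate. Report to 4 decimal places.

Δc ≈ 0.0558

The effective depreciation rate is n + g + δ = 0.028 + 0.027 + 0.098 = 0.153.
Current steady state (s = 0.46): k* = (0.46/0.153)^(1/0.68) ≈ 5.0471, y* = 5.0471^0.32 ≈ 1.6787, c* = (1−0.46)·1.6787 ≈ 0.9065.
At the golden rule the marginal product of capital equals n+g+δ: 0.32·k^(0.32−1) = 0.153. Solving, k_gold = (0.32/0.153)^(1/0.68) ≈ 2.9598.
y_gold = 2.9598^0.32 ≈ 1.4152, c_gold = y_gold − 0.153·k_gold ≈ 0.9623.
Gain: Δc = 0.9623 − 0.9065 ≈ 0.0558.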